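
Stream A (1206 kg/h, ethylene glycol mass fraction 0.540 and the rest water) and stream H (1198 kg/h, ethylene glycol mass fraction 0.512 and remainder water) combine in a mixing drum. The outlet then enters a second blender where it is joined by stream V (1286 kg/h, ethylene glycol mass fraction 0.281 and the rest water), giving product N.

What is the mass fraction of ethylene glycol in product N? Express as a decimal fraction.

0.441

Overall, product flow = 3690 kg/h.
ethylene glycol in = 1206×0.540 + 1198×0.512 + 1286×0.281 = 1626 kg/h.
ethylene glycol fraction in N = 0.441.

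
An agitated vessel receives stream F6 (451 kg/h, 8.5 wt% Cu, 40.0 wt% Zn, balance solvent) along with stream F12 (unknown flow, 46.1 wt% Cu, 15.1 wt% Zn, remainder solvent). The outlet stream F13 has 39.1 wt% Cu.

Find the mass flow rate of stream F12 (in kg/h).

1972 kg/h

Let F12 be the unknown flow. Total out = 451 + F12.
Cu balance: 38.335 + 0.461·F12 = 0.391·(451 + F12)
(0.461 − 0.391)·F12 = 0.391×451 − 38.335 = 138.01
F12 = 138.01 / 0.070 = 1971.5 kg/h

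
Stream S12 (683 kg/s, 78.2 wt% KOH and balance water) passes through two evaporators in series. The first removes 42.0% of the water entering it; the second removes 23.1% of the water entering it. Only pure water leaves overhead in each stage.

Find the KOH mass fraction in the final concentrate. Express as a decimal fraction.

0.8894

water in feed = 683×0.218 = 148.89 kg/s.
After stage 1: water left = (1−0.420)×148.89 = 86.359; stream total = 620.46 kg/s.
After stage 2: water left = (1−0.231)×86.359 = 66.41; final concentrate = 600.52 kg/s.
KOH fraction = 534.11/600.52 = 0.8894.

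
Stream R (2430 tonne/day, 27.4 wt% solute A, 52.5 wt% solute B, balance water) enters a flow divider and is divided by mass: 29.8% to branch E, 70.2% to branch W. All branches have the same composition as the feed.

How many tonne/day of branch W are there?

Branch W flow = 0.702×2430 = 1705.9 tonne/day.

1706 tonne/day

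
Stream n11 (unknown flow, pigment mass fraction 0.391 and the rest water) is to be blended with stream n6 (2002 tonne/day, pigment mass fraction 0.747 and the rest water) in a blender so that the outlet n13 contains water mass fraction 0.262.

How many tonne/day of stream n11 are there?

51.93 tonne/day

Let n11 be the unknown flow. Total out = 2002 + n11.
water balance: 506.51 + 0.609·n11 = 0.262·(2002 + n11)
(0.609 − 0.262)·n11 = 0.262×2002 − 506.51 = 18.018
n11 = 18.018 / 0.347 = 51.925 tonne/day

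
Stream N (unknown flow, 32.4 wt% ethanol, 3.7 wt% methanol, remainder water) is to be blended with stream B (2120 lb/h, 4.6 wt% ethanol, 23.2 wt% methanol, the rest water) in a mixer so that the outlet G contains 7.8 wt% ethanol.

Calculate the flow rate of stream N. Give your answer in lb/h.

Let N be the unknown flow. Total out = 2120 + N.
ethanol balance: 97.52 + 0.324·N = 0.078·(2120 + N)
(0.324 − 0.078)·N = 0.078×2120 − 97.52 = 67.84
N = 67.84 / 0.246 = 275.77 lb/h

275.8 lb/h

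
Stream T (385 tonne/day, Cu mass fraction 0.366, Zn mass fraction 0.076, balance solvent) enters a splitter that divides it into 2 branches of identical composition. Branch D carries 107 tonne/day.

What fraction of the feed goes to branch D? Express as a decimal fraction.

0.278

Fraction to D = 107/385 = 0.2779.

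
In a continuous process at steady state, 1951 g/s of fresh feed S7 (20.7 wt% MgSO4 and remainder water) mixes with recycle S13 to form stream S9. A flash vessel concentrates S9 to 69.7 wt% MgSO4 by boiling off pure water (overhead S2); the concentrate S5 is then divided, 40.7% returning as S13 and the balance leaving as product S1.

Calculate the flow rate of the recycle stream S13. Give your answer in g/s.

Overall MgSO4 balance (none leaves overhead): MgSO4 in fresh feed = MgSO4 in product, i.e. 1951×0.207 = (1−0.407)·S5·0.697.
S5 = 403.86/(0.697×0.593) = 977.1 g/s.
Recycle S13 = 0.407×977.1 = 397.68 g/s.

397.7 g/s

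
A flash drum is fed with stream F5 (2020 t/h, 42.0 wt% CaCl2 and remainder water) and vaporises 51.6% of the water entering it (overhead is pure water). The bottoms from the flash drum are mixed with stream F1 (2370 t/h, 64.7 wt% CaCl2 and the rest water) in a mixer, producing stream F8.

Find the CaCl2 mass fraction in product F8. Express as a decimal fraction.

0.629

Vapour removed = 0.516×0.580×2020 = 604.55 t/h; concentrate = 1415.5 t/h.
CaCl2 reaching the mixer = 848.4 (from concentrate) + 2370×0.647 = 2381.8 t/h.
Product flow = 1415.5 + 2370 = 3785.5 t/h; CaCl2 fraction = 0.629.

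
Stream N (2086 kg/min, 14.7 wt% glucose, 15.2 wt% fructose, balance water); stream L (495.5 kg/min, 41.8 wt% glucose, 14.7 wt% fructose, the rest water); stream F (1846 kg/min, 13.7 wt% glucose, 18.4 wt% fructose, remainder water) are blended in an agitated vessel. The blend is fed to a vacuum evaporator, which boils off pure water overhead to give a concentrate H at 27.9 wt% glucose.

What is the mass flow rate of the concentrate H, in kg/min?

glucose entering = 2086×0.147 + 495.5×0.418 + 1846×0.137 = 766.66 kg/min.
All glucose reports to H, so H = 766.66/0.279 = 2747.9 kg/min.

2748 kg/min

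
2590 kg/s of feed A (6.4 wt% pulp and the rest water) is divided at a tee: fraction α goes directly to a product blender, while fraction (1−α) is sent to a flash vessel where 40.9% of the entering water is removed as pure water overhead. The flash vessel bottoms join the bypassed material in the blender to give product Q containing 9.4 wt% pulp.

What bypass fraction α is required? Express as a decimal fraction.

All 2590×0.064 = 165.76 kg/s of pulp reaches Q, so Q = 165.76/0.094 = 1763.4 kg/s and vapour = 826.6 kg/s.
The evaporator receives (1−α)·2590 of feed at 0.936 water and removes 0.409 of that water:
0.409×0.936×(1−α)×2590 = 826.6
(1−α) = 826.6/991.51 = 0.8337;  α = 0.1663.

0.166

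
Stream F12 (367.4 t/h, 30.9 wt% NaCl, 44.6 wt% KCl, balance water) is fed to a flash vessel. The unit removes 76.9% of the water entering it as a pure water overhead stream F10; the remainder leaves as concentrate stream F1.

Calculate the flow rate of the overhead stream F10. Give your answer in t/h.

water entering = 367.4×0.245 = 90.013 t/h; overhead removed = 0.769×90.013 = 69.22 t/h.

69.22 t/h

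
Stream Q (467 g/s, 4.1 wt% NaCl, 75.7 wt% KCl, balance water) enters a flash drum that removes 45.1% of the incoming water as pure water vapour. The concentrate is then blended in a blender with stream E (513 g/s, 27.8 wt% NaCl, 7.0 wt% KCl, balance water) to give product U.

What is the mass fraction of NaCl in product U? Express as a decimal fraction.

0.173

Vapour removed = 0.451×0.202×467 = 42.545 g/s; concentrate = 424.46 g/s.
NaCl reaching the mixer = 19.147 (from concentrate) + 513×0.278 = 161.76 g/s.
Product flow = 424.46 + 513 = 937.46 g/s; NaCl fraction = 0.173.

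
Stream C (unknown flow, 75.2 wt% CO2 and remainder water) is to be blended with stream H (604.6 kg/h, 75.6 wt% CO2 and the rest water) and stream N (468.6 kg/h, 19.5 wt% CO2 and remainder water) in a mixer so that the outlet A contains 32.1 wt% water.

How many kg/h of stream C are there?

2469 kg/h

Let C be the unknown flow. Total out = 1073.2 + C.
water balance: 524.75 + 0.248·C = 0.321·(1073.2 + C)
(0.248 − 0.321)·C = 0.321×1073.2 − 524.75 = -180.25
C = -180.25 / -0.073 = 2469.2 kg/h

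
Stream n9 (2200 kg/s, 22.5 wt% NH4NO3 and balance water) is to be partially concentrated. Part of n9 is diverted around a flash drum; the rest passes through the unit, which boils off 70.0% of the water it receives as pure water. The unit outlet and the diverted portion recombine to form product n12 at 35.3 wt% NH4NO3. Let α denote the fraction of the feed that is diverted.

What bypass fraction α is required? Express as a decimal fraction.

All 2200×0.225 = 495 kg/s of NH4NO3 reaches n12, so n12 = 495/0.353 = 1402.3 kg/s and vapour = 797.73 kg/s.
The evaporator receives (1−α)·2200 of feed at 0.775 water and removes 0.700 of that water:
0.700×0.775×(1−α)×2200 = 797.73
(1−α) = 797.73/1193.5 = 0.6684;  α = 0.3316.

0.332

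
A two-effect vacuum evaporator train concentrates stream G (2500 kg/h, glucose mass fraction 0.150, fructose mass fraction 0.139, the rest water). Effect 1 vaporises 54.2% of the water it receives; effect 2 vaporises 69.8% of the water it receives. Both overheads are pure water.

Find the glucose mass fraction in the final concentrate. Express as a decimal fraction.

water in feed = 2500×0.711 = 1777.5 kg/h.
After stage 1: water left = (1−0.542)×1777.5 = 814.09; stream total = 1536.6 kg/h.
After stage 2: water left = (1−0.698)×814.09 = 245.86; final concentrate = 968.36 kg/h.
glucose fraction = 375/968.36 = 0.387.

0.387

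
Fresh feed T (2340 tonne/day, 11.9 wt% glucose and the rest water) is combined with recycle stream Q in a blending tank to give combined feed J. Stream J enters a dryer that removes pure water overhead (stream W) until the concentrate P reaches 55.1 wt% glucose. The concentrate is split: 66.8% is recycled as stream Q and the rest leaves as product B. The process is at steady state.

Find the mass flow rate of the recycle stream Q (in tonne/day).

1017 tonne/day

Overall glucose balance (none leaves overhead): glucose in fresh feed = glucose in product, i.e. 2340×0.119 = (1−0.668)·P·0.551.
P = 278.46/(0.551×0.332) = 1522.2 tonne/day.
Recycle Q = 0.668×1522.2 = 1016.8 tonne/day.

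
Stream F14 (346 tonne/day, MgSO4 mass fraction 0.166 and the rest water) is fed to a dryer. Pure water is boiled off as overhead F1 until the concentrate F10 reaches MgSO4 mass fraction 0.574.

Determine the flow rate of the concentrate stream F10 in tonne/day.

100.1 tonne/day

MgSO4 is conserved: 346×0.166 = 57.436 tonne/day all reports to the concentrate.
Concentrate = 57.436/(target fraction) = 100.06 tonne/day.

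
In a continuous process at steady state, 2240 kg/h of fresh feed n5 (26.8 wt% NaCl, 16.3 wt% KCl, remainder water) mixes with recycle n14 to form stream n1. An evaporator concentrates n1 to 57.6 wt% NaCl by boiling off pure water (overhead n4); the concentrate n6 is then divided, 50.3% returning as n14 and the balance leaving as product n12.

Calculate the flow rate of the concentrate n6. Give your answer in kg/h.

2097 kg/h

Overall NaCl balance (none leaves overhead): NaCl in fresh feed = NaCl in product, i.e. 2240×0.268 = (1−0.503)·n6·0.576.
n6 = 600.32/(0.576×0.497) = 2097 kg/h.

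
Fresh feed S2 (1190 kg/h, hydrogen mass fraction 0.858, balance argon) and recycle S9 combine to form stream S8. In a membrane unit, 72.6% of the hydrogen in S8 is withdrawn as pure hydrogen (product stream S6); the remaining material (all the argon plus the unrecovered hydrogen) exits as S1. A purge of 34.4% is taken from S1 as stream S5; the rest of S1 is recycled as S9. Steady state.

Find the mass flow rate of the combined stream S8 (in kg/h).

1736 kg/h

argon enters only via S2 and leaves only via the purge: 1190×0.142 = 0.344×(argon in S1), and the membrane unit passes all argon, so argon in S8 = argon in S1 = 491.22 kg/h.
hydrogen in S8: m_A = 1190×0.858 + (1−0.344)·(1−0.726)·m_A, so m_A = 1021/0.8203 = 1244.8 kg/h.
S8 = 1244.8 + 491.22 = 1736 kg/h.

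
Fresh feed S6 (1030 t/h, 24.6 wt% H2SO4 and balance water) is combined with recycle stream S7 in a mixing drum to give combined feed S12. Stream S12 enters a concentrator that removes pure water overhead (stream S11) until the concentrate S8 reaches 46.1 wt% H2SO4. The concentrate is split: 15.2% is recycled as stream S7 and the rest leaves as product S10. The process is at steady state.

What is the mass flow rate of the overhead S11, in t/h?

Overall H2SO4 balance (none leaves overhead): H2SO4 in fresh feed = H2SO4 in product, i.e. 1030×0.246 = (1−0.152)·S8·0.461.
S8 = 253.38/(0.461×0.848) = 648.15 t/h.
Recycle S7 = 0.152×648.15 = 98.519 t/h.
Combined feed S12 = 1030 + 98.519 = 1128.5 t/h.
Overhead S11 = S12 − S8 = 1128.5 − 648.15 = 480.37 t/h.

480.4 t/h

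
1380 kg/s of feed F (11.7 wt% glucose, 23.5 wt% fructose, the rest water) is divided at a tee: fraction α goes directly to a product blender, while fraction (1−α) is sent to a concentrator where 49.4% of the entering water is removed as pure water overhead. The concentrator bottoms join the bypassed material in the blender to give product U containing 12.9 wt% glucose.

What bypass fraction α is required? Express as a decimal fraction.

0.709

All 1380×0.117 = 161.46 kg/s of glucose reaches U, so U = 161.46/0.129 = 1251.6 kg/s and vapour = 128.37 kg/s.
The evaporator receives (1−α)·1380 of feed at 0.648 water and removes 0.494 of that water:
0.494×0.648×(1−α)×1380 = 128.37
(1−α) = 128.37/441.75 = 0.2906;  α = 0.7094.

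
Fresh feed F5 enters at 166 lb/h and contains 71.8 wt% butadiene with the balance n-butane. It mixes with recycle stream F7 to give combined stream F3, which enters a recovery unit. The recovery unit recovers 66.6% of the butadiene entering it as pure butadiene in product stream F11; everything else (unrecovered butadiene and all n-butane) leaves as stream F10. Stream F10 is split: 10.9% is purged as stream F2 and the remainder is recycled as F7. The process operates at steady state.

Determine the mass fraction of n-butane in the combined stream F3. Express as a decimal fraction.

0.7168

n-butane enters only via F5 and leaves only via the purge: 166×0.282 = 0.109×(n-butane in F10), and the recovery unit passes all n-butane, so n-butane in F3 = n-butane in F10 = 429.47 lb/h.
butadiene in F3: m_A = 166×0.718 + (1−0.109)·(1−0.666)·m_A, so m_A = 119.19/0.7024 = 169.69 lb/h.
F3 = 169.69 + 429.47 = 599.15 lb/h.
n-butane fraction in F3 = 429.47/599.15 = 0.7168.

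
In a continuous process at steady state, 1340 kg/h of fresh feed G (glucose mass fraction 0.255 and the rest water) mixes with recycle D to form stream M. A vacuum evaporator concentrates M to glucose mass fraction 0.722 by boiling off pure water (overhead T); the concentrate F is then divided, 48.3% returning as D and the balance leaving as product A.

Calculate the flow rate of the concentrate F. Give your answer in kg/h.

915.4 kg/h

Overall glucose balance (none leaves overhead): glucose in fresh feed = glucose in product, i.e. 1340×0.255 = (1−0.483)·F·0.722.
F = 341.7/(0.722×0.517) = 915.41 kg/h.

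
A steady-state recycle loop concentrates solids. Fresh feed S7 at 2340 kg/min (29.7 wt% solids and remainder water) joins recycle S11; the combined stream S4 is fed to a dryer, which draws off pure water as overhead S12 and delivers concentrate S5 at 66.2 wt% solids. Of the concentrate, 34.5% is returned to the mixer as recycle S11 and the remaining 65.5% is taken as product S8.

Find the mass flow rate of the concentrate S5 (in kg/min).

Overall solids balance (none leaves overhead): solids in fresh feed = solids in product, i.e. 2340×0.297 = (1−0.345)·S5·0.662.
S5 = 694.98/(0.662×0.655) = 1602.8 kg/min.

1603 kg/min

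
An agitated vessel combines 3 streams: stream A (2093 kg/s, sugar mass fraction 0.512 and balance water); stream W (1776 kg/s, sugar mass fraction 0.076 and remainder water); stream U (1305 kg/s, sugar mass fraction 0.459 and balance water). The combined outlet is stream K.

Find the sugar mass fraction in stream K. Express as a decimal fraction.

Total flow out = 2093 + 1776 + 1305 = 5174 kg/s.
sugar in = 2093×0.512 + 1776×0.076 + 1305×0.459 = 1805.6 kg/s.
sugar mass fraction in K = 1805.6/5174 = 0.349.

0.349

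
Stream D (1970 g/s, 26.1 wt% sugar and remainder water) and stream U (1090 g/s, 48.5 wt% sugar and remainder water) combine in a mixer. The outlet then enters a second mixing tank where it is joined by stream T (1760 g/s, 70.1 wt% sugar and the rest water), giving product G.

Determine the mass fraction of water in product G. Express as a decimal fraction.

0.528

Overall, product flow = 4820 g/s.
water in = 1970×0.739 + 1090×0.515 + 1760×0.299 = 2543.4 g/s.
water fraction in G = 0.528.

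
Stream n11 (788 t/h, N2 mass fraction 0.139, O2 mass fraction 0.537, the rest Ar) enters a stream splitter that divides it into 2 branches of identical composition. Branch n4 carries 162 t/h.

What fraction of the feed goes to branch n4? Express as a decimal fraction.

Fraction to n4 = 162/788 = 0.2056.

0.206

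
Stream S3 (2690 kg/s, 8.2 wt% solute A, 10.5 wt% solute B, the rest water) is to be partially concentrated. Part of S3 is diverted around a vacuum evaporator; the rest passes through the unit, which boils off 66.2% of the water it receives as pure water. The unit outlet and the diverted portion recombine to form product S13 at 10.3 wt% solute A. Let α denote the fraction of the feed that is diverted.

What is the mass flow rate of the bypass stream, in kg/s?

1671 kg/s

All 2690×0.082 = 220.58 kg/s of solute A reaches S13, so S13 = 220.58/0.103 = 2141.6 kg/s and vapour = 548.45 kg/s.
The evaporator receives (1−α)·2690 of feed at 0.813 water and removes 0.662 of that water:
0.662×0.813×(1−α)×2690 = 548.45
(1−α) = 548.45/1447.8 = 0.3788;  α = 0.6212.
Bypass flow = 0.6212×2690 = 1671 kg/s.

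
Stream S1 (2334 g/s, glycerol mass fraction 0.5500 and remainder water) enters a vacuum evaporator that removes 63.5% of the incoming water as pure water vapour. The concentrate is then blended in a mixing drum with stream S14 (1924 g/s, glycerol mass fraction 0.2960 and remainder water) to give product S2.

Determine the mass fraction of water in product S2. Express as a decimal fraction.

Vapour removed = 0.635×0.450×2334 = 666.94 g/s; concentrate = 1667.1 g/s.
water reaching the mixer = 383.36 (from concentrate) + 1924×0.704 = 1737.9 g/s.
Product flow = 1667.1 + 1924 = 3591.1 g/s; water fraction = 0.4839.

0.4839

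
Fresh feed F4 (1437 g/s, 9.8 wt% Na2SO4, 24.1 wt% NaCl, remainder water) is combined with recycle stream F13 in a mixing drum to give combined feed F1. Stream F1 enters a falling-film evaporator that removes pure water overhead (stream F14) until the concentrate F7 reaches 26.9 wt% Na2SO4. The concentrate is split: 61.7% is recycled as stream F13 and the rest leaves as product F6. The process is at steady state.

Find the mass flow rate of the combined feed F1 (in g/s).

Overall Na2SO4 balance (none leaves overhead): Na2SO4 in fresh feed = Na2SO4 in product, i.e. 1437×0.098 = (1−0.617)·F7·0.269.
F7 = 140.83/(0.269×0.383) = 1366.9 g/s.
Recycle F13 = 0.617×1366.9 = 843.37 g/s.
Combined feed F1 = 1437 + 843.37 = 2280.4 g/s.

2280 g/s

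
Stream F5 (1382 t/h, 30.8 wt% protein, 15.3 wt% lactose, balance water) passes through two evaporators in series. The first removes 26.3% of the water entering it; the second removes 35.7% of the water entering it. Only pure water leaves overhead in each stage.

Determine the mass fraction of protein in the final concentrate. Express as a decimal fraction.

water in feed = 1382×0.539 = 744.9 t/h.
After stage 1: water left = (1−0.263)×744.9 = 548.99; stream total = 1186.1 t/h.
After stage 2: water left = (1−0.357)×548.99 = 353; final concentrate = 990.1 t/h.
protein fraction = 425.66/990.1 = 0.4299.

0.4299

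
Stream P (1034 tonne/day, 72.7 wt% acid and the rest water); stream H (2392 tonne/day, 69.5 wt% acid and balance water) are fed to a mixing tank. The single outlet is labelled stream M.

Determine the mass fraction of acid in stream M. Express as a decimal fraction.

0.7047

Total flow out = 1034 + 2392 = 3426 tonne/day.
acid in = 1034×0.727 + 2392×0.695 = 2414.2 tonne/day.
acid mass fraction in M = 2414.2/3426 = 0.7047.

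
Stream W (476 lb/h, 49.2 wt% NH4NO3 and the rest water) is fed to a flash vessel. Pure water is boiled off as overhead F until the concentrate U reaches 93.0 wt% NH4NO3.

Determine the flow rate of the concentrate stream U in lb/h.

251.8 lb/h

NH4NO3 is conserved: 476×0.492 = 234.19 lb/h all reports to the concentrate.
Concentrate = 234.19/(target fraction) = 251.82 lb/h.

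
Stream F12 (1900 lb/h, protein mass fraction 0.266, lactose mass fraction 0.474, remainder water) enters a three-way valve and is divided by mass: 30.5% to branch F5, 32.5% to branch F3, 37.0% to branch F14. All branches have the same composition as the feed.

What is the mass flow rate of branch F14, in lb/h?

Branch F14 flow = 0.370×1900 = 703 lb/h.

703 lb/h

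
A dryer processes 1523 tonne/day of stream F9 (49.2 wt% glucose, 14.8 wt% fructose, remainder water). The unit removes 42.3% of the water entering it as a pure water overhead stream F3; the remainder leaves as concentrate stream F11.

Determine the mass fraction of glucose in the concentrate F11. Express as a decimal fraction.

0.580

glucose is not removed: 1523×0.492 = 749.32 tonne/day of glucose enters F11.
water entering = 1523×0.360 = 548.28 tonne/day; overhead removed = 0.423×548.28 = 231.92 tonne/day.
Concentrate = 1523 − 231.92 = 1291.1 tonne/day.
Mass fraction = 749.32/1291.1 = 0.580.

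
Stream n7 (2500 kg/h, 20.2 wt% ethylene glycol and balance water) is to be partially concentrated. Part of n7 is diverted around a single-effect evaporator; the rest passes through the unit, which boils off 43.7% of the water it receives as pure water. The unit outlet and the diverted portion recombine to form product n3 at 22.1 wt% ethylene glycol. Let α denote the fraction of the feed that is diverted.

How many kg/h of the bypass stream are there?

All 2500×0.202 = 505 kg/h of ethylene glycol reaches n3, so n3 = 505/0.221 = 2285.1 kg/h and vapour = 214.93 kg/h.
The evaporator receives (1−α)·2500 of feed at 0.798 water and removes 0.437 of that water:
0.437×0.798×(1−α)×2500 = 214.93
(1−α) = 214.93/871.82 = 0.2465;  α = 0.7535.
Bypass flow = 0.7535×2500 = 1883.7 kg/h.

1884 kg/h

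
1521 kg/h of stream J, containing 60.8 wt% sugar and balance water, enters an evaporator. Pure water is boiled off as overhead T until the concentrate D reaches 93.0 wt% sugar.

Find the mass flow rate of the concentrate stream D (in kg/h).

sugar is conserved: 1521×0.608 = 924.77 kg/h all reports to the concentrate.
Concentrate = 924.77/(target fraction) = 994.37 kg/h.

994.4 kg/h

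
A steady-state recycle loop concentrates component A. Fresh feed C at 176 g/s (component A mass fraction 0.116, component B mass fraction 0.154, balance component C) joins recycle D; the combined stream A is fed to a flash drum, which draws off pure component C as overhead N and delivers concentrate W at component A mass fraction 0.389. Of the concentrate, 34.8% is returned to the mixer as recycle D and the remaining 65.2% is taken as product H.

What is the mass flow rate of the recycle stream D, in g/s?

28.01 g/s

Overall component A balance (none leaves overhead): component A in fresh feed = component A in product, i.e. 176×0.116 = (1−0.348)·W·0.389.
W = 20.416/(0.389×0.652) = 80.496 g/s.
Recycle D = 0.348×80.496 = 28.013 g/s.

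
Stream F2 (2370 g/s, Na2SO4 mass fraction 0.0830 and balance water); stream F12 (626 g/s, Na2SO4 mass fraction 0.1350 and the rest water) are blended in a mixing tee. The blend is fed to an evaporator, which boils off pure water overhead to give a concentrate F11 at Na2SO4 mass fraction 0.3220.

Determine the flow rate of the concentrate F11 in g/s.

873.4 g/s

Na2SO4 entering = 2370×0.083 + 626×0.135 = 281.22 g/s.
All Na2SO4 reports to F11, so F11 = 281.22/0.322 = 873.35 g/s.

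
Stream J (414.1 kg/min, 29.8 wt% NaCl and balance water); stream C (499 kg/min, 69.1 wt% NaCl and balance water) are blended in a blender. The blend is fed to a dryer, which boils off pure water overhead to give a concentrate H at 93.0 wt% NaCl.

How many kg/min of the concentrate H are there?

503.5 kg/min

NaCl entering = 414.1×0.298 + 499×0.691 = 468.21 kg/min.
All NaCl reports to H, so H = 468.21/0.930 = 503.45 kg/min.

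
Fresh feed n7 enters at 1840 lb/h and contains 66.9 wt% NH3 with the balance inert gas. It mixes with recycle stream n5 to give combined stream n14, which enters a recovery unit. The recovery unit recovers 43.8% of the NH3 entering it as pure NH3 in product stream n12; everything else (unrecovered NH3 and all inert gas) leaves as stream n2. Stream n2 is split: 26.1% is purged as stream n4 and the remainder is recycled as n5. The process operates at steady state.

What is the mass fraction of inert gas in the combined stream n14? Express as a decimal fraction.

inert gas enters only via n7 and leaves only via the purge: 1840×0.331 = 0.261×(inert gas in n2), and the recovery unit passes all inert gas, so inert gas in n14 = inert gas in n2 = 2333.5 lb/h.
NH3 in n14: m_A = 1840×0.669 + (1−0.261)·(1−0.438)·m_A, so m_A = 1231/0.5847 = 2105.3 lb/h.
n14 = 2105.3 + 2333.5 = 4438.8 lb/h.
inert gas fraction in n14 = 2333.5/4438.8 = 0.526.

0.526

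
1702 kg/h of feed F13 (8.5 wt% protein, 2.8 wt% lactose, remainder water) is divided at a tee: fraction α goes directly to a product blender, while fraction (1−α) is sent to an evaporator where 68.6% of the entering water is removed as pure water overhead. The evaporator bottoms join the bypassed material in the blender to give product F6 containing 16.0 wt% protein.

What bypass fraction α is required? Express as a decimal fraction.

0.230

All 1702×0.085 = 144.67 kg/h of protein reaches F6, so F6 = 144.67/0.160 = 904.19 kg/h and vapour = 797.81 kg/h.
The evaporator receives (1−α)·1702 of feed at 0.887 water and removes 0.686 of that water:
0.686×0.887×(1−α)×1702 = 797.81
(1−α) = 797.81/1035.6 = 0.7704;  α = 0.2296.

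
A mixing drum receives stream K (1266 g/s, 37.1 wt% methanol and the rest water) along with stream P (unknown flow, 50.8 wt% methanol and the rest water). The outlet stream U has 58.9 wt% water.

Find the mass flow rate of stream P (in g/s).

522.1 g/s

Let P be the unknown flow. Total out = 1266 + P.
water balance: 796.31 + 0.492·P = 0.589·(1266 + P)
(0.492 − 0.589)·P = 0.589×1266 − 796.31 = -50.64
P = -50.64 / -0.097 = 522.06 g/s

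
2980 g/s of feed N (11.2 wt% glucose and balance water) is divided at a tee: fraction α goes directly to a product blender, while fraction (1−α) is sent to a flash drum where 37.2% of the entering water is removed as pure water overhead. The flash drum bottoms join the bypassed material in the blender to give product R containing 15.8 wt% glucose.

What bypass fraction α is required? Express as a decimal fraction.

0.119

All 2980×0.112 = 333.76 g/s of glucose reaches R, so R = 333.76/0.158 = 2112.4 g/s and vapour = 867.59 g/s.
The evaporator receives (1−α)·2980 of feed at 0.888 water and removes 0.372 of that water:
0.372×0.888×(1−α)×2980 = 867.59
(1−α) = 867.59/984.4 = 0.8813;  α = 0.1187.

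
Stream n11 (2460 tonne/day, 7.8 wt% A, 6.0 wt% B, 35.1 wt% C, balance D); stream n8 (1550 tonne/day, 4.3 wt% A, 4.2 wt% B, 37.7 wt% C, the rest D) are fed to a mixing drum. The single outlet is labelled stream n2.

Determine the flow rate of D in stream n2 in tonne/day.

D out = D in = 2460×0.511 + 1550×0.538 = 2091 tonne/day.

2091 tonne/day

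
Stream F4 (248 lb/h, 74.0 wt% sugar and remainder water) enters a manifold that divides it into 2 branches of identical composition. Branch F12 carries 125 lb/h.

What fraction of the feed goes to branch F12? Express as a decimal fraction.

0.504

Fraction to F12 = 125/248 = 0.5040.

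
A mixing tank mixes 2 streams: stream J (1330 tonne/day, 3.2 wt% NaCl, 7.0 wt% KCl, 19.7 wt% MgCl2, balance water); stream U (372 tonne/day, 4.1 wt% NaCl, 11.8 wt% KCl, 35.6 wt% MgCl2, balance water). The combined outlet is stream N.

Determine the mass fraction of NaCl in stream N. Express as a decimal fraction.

Total flow out = 1330 + 372 = 1702 tonne/day.
NaCl in = 1330×0.032 + 372×0.041 = 57.812 tonne/day.
NaCl mass fraction in N = 57.812/1702 = 0.0340.

0.0340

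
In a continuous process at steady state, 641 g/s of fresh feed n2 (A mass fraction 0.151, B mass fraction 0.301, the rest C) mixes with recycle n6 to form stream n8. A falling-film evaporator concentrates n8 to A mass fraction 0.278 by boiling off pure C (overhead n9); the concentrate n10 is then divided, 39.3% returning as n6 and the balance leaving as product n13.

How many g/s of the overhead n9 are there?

Overall A balance (none leaves overhead): A in fresh feed = A in product, i.e. 641×0.151 = (1−0.393)·n10·0.278.
n10 = 96.791/(0.278×0.607) = 573.59 g/s.
Recycle n6 = 0.393×573.59 = 225.42 g/s.
Combined feed n8 = 641 + 225.42 = 866.42 g/s.
Overhead n9 = n8 − n10 = 866.42 − 573.59 = 292.83 g/s.

292.8 g/s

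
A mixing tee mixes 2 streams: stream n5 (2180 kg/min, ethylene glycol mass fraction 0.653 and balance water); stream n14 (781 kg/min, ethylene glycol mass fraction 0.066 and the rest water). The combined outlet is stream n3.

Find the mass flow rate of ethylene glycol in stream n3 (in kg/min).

ethylene glycol out = ethylene glycol in = 2180×0.653 + 781×0.066 = 1475.1 kg/min.

1475 kg/min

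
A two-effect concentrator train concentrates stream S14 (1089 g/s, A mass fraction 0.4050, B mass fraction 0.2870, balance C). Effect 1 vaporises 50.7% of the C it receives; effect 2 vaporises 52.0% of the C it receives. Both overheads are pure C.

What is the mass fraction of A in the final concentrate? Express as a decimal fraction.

0.5295

C in feed = 1089×0.308 = 335.41 g/s.
After stage 1: C left = (1−0.507)×335.41 = 165.36; stream total = 918.95 g/s.
After stage 2: C left = (1−0.520)×165.36 = 79.372; final concentrate = 832.96 g/s.
A fraction = 441.05/832.96 = 0.5295.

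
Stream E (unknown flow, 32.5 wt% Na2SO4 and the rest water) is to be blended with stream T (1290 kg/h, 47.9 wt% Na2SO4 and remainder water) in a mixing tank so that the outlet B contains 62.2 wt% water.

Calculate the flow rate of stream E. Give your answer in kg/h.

2458 kg/h

Let E be the unknown flow. Total out = 1290 + E.
water balance: 672.09 + 0.675·E = 0.622·(1290 + E)
(0.675 − 0.622)·E = 0.622×1290 − 672.09 = 130.29
E = 130.29 / 0.053 = 2458.3 kg/h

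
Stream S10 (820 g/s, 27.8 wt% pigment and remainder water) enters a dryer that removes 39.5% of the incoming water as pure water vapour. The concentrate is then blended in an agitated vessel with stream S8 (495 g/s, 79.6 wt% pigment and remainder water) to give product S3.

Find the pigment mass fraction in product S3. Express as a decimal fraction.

Vapour removed = 0.395×0.722×820 = 233.86 g/s; concentrate = 586.14 g/s.
pigment reaching the mixer = 227.96 (from concentrate) + 495×0.796 = 621.98 g/s.
Product flow = 586.14 + 495 = 1081.1 g/s; pigment fraction = 0.575.

0.575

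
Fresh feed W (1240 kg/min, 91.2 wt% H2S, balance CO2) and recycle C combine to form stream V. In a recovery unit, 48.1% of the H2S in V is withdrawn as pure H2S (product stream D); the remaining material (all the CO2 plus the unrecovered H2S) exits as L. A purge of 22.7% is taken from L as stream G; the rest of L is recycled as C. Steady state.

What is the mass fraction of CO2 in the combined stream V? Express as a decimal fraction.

CO2 enters only via W and leaves only via the purge: 1240×0.088 = 0.227×(CO2 in L), and the recovery unit passes all CO2, so CO2 in V = CO2 in L = 480.7 kg/min.
H2S in V: m_A = 1240×0.912 + (1−0.227)·(1−0.481)·m_A, so m_A = 1130.9/0.5988 = 1888.5 kg/min.
V = 1888.5 + 480.7 = 2369.2 kg/min.
CO2 fraction in V = 480.7/2369.2 = 0.203.

0.203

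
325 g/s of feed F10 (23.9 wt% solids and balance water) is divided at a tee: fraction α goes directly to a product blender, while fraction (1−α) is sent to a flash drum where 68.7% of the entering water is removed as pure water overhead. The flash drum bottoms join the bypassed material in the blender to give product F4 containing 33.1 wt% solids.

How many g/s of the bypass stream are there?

152.2 g/s

All 325×0.239 = 77.675 g/s of solids reaches F4, so F4 = 77.675/0.331 = 234.67 g/s and vapour = 90.332 g/s.
The evaporator receives (1−α)·325 of feed at 0.761 water and removes 0.687 of that water:
0.687×0.761×(1−α)×325 = 90.332
(1−α) = 90.332/169.91 = 0.5316;  α = 0.4684.
Bypass flow = 0.4684×325 = 152.22 g/s.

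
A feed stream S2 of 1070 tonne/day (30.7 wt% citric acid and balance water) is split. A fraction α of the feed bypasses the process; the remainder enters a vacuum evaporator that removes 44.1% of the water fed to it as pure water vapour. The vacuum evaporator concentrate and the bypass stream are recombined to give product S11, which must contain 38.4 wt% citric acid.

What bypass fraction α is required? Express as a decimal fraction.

0.344

All 1070×0.307 = 328.49 tonne/day of citric acid reaches S11, so S11 = 328.49/0.384 = 855.44 tonne/day and vapour = 214.56 tonne/day.
The evaporator receives (1−α)·1070 of feed at 0.693 water and removes 0.441 of that water:
0.441×0.693×(1−α)×1070 = 214.56
(1−α) = 214.56/327.01 = 0.6561;  α = 0.3439.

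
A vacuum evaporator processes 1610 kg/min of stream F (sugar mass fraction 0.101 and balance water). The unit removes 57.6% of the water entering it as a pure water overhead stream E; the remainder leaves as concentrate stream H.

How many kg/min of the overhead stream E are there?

water entering = 1610×0.899 = 1447.4 kg/min; overhead removed = 0.576×1447.4 = 833.7 kg/min.

833.7 kg/min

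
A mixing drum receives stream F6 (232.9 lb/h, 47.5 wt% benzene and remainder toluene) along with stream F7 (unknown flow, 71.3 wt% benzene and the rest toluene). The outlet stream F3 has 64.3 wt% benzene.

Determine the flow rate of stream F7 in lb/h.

559 lb/h

Let F7 be the unknown flow. Total out = 232.9 + F7.
benzene balance: 110.63 + 0.713·F7 = 0.643·(232.9 + F7)
(0.713 − 0.643)·F7 = 0.643×232.9 − 110.63 = 39.127
F7 = 39.127 / 0.070 = 558.96 lb/h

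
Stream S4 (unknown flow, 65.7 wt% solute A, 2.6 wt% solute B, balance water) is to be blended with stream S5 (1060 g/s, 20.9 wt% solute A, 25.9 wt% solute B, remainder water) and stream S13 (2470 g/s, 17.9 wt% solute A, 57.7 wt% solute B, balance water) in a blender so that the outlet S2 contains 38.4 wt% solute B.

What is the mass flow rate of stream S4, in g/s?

961.5 g/s

Let S4 be the unknown flow. Total out = 3530 + S4.
solute B balance: 1699.7 + 0.026·S4 = 0.384·(3530 + S4)
(0.026 − 0.384)·S4 = 0.384×3530 − 1699.7 = -344.21
S4 = -344.21 / -0.358 = 961.48 g/s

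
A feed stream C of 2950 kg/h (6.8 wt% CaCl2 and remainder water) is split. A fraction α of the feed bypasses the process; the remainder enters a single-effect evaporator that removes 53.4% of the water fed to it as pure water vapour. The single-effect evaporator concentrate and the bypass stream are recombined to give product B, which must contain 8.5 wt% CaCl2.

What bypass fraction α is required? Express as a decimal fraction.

All 2950×0.068 = 200.6 kg/h of CaCl2 reaches B, so B = 200.6/0.085 = 2360 kg/h and vapour = 590 kg/h.
The evaporator receives (1−α)·2950 of feed at 0.932 water and removes 0.534 of that water:
0.534×0.932×(1−α)×2950 = 590
(1−α) = 590/1468.2 = 0.4019;  α = 0.5981.

0.598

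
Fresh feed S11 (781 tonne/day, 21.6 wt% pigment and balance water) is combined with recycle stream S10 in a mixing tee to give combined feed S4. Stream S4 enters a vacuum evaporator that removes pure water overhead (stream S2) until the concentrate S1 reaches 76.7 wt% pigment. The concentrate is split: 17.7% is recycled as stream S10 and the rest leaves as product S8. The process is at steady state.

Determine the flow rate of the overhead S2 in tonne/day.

561.1 tonne/day

Overall pigment balance (none leaves overhead): pigment in fresh feed = pigment in product, i.e. 781×0.216 = (1−0.177)·S1·0.767.
S1 = 168.7/(0.767×0.823) = 267.24 tonne/day.
Recycle S10 = 0.177×267.24 = 47.302 tonne/day.
Combined feed S4 = 781 + 47.302 = 828.3 tonne/day.
Overhead S2 = S4 − S1 = 828.3 − 267.24 = 561.06 tonne/day.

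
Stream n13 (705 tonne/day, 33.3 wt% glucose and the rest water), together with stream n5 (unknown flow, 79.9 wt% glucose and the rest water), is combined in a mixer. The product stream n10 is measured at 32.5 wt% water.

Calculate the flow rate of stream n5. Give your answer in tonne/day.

1944 tonne/day

Let n5 be the unknown flow. Total out = 705 + n5.
water balance: 470.24 + 0.201·n5 = 0.325·(705 + n5)
(0.201 − 0.325)·n5 = 0.325×705 − 470.24 = -241.11
n5 = -241.11 / -0.124 = 1944.4 tonne/day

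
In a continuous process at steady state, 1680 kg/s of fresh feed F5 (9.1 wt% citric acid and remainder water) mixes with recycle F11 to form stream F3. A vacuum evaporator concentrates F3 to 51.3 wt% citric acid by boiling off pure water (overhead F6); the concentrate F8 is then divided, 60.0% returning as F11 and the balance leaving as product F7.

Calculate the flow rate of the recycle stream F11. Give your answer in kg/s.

Overall citric acid balance (none leaves overhead): citric acid in fresh feed = citric acid in product, i.e. 1680×0.091 = (1−0.600)·F8·0.513.
F8 = 152.88/(0.513×0.400) = 745.03 kg/s.
Recycle F11 = 0.600×745.03 = 447.02 kg/s.

447 kg/s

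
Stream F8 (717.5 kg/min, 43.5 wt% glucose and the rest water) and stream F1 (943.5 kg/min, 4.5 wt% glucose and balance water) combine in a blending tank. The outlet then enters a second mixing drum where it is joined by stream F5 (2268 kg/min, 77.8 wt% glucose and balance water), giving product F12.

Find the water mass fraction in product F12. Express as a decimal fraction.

0.461

Overall, product flow = 3929 kg/min.
water in = 717.5×0.565 + 943.5×0.955 + 2268×0.222 = 1809.9 kg/min.
water fraction in F12 = 0.461.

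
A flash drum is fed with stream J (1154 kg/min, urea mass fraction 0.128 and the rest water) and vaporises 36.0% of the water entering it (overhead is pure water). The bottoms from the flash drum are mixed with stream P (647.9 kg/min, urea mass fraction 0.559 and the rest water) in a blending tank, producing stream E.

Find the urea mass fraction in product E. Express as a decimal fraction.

Vapour removed = 0.360×0.872×1154 = 362.26 kg/min; concentrate = 791.74 kg/min.
urea reaching the mixer = 147.71 (from concentrate) + 647.9×0.559 = 509.89 kg/min.
Product flow = 791.74 + 647.9 = 1439.6 kg/min; urea fraction = 0.354.

0.354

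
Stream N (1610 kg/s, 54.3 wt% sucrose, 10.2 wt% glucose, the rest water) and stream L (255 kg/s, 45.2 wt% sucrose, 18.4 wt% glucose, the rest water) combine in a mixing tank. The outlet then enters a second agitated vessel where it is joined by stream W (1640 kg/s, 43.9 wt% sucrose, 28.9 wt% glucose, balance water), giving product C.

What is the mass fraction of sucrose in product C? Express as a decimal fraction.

0.488

Overall, product flow = 3505 kg/s.
sucrose in = 1610×0.543 + 255×0.452 + 1640×0.439 = 1709.5 kg/s.
sucrose fraction in C = 0.488.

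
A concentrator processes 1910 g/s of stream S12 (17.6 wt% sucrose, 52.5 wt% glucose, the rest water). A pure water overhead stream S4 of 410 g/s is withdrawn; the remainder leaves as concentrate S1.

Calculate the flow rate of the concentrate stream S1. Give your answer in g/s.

Concentrate = 1910 − 410 = 1500 g/s.

1500 g/s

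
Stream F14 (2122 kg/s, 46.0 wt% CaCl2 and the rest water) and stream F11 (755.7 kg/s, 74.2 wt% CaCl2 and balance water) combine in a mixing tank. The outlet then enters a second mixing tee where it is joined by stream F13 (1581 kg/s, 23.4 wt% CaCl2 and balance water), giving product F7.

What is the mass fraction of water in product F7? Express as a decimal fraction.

Overall, product flow = 4458.7 kg/s.
water in = 2122×0.540 + 755.7×0.258 + 1581×0.766 = 2551.9 kg/s.
water fraction in F7 = 0.572.

0.572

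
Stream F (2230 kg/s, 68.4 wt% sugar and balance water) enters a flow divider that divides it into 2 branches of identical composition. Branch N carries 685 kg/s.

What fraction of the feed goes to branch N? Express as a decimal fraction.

0.307

Fraction to N = 685/2230 = 0.3072.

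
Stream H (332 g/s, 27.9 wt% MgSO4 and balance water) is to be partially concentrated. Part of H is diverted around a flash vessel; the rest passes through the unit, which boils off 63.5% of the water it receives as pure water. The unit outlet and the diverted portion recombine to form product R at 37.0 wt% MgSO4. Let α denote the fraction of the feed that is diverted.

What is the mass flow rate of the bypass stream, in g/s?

All 332×0.279 = 92.628 g/s of MgSO4 reaches R, so R = 92.628/0.370 = 250.35 g/s and vapour = 81.654 g/s.
The evaporator receives (1−α)·332 of feed at 0.721 water and removes 0.635 of that water:
0.635×0.721×(1−α)×332 = 81.654
(1−α) = 81.654/152 = 0.5372;  α = 0.4628.
Bypass flow = 0.4628×332 = 153.65 g/s.

153.7 g/s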